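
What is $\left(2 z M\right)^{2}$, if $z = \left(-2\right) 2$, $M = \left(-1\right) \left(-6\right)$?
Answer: $2304$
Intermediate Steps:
$M = 6$
$z = -4$
$\left(2 z M\right)^{2} = \left(2 \left(-4\right) 6\right)^{2} = \left(\left(-8\right) 6\right)^{2} = \left(-48\right)^{2} = 2304$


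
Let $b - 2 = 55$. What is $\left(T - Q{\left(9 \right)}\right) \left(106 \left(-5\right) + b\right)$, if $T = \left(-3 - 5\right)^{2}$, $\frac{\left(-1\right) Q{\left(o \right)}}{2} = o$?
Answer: $-38786$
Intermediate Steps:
$Q{\left(o \right)} = - 2 o$
$b = 57$ ($b = 2 + 55 = 57$)
$T = 64$ ($T = \left(-8\right)^{2} = 64$)
$\left(T - Q{\left(9 \right)}\right) \left(106 \left(-5\right) + b\right) = \left(64 - \left(-2\right) 9\right) \left(106 \left(-5\right) + 57\right) = \left(64 - -18\right) \left(-530 + 57\right) = \left(64 + 18\right) \left(-473\right) = 82 \left(-473\right) = -38786$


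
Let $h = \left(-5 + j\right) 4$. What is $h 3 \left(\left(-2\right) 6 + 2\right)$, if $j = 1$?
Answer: $480$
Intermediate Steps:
$h = -16$ ($h = \left(-5 + 1\right) 4 = \left(-4\right) 4 = -16$)
$h 3 \left(\left(-2\right) 6 + 2\right) = \left(-16\right) 3 \left(\left(-2\right) 6 + 2\right) = - 48 \left(-12 + 2\right) = \left(-48\right) \left(-10\right) = 480$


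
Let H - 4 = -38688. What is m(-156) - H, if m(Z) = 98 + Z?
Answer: 38626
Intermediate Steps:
H = -38684 (H = 4 - 38688 = -38684)
m(-156) - H = (98 - 156) - 1*(-38684) = -58 + 38684 = 38626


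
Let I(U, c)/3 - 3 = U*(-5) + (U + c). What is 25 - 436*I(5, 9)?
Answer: 10489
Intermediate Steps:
I(U, c) = 9 - 12*U + 3*c (I(U, c) = 9 + 3*(U*(-5) + (U + c)) = 9 + 3*(-5*U + (U + c)) = 9 + 3*(c - 4*U) = 9 + (-12*U + 3*c) = 9 - 12*U + 3*c)
25 - 436*I(5, 9) = 25 - 436*(9 - 12*5 + 3*9) = 25 - 436*(9 - 60 + 27) = 25 - 436*(-24) = 25 + 10464 = 10489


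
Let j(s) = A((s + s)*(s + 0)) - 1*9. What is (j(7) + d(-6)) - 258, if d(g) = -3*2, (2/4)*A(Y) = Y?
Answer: -77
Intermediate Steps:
A(Y) = 2*Y
d(g) = -6
j(s) = -9 + 4*s**2 (j(s) = 2*((s + s)*(s + 0)) - 1*9 = 2*((2*s)*s) - 9 = 2*(2*s**2) - 9 = 4*s**2 - 9 = -9 + 4*s**2)
(j(7) + d(-6)) - 258 = ((-9 + 4*7**2) - 6) - 258 = ((-9 + 4*49) - 6) - 258 = ((-9 + 196) - 6) - 258 = (187 - 6) - 258 = 181 - 258 = -77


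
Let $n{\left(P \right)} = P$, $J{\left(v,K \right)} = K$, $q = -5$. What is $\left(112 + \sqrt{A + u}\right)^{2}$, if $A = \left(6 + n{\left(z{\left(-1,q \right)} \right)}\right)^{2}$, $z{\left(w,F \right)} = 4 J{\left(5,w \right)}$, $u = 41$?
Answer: $12589 + 672 \sqrt{5} \approx 14092.0$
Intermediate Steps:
$z{\left(w,F \right)} = 4 w$
$A = 4$ ($A = \left(6 + 4 \left(-1\right)\right)^{2} = \left(6 - 4\right)^{2} = 2^{2} = 4$)
$\left(112 + \sqrt{A + u}\right)^{2} = \left(112 + \sqrt{4 + 41}\right)^{2} = \left(112 + \sqrt{45}\right)^{2} = \left(112 + 3 \sqrt{5}\right)^{2}$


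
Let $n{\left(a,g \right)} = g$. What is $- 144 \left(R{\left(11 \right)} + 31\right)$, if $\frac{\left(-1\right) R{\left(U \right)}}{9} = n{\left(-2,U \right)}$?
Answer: $9792$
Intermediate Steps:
$R{\left(U \right)} = - 9 U$
$- 144 \left(R{\left(11 \right)} + 31\right) = - 144 \left(\left(-9\right) 11 + 31\right) = - 144 \left(-99 + 31\right) = \left(-144\right) \left(-68\right) = 9792$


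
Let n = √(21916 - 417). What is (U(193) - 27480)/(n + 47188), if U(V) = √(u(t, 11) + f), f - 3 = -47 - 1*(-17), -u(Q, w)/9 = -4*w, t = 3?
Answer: -86448416/148445723 - √881459/742228615 + 1832*√21499/148445723 + 47188*√41/742228615 ≈ -0.58014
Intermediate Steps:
u(Q, w) = 36*w (u(Q, w) = -(-36)*w = 36*w)
n = √21499 ≈ 146.63
f = -27 (f = 3 + (-47 - 1*(-17)) = 3 + (-47 + 17) = 3 - 30 = -27)
U(V) = 3*√41 (U(V) = √(36*11 - 27) = √(396 - 27) = √369 = 3*√41)
(U(193) - 27480)/(n + 47188) = (3*√41 - 27480)/(√21499 + 47188) = (-27480 + 3*√41)/(47188 + √21499)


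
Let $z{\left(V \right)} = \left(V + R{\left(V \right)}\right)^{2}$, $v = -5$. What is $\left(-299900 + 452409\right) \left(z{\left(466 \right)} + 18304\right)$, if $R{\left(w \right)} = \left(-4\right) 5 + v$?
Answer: $32451627565$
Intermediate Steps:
$R{\left(w \right)} = -25$ ($R{\left(w \right)} = \left(-4\right) 5 - 5 = -20 - 5 = -25$)
$z{\left(V \right)} = \left(-25 + V\right)^{2}$ ($z{\left(V \right)} = \left(V - 25\right)^{2} = \left(-25 + V\right)^{2}$)
$\left(-299900 + 452409\right) \left(z{\left(466 \right)} + 18304\right) = \left(-299900 + 452409\right) \left(\left(-25 + 466\right)^{2} + 18304\right) = 152509 \left(441^{2} + 18304\right) = 152509 \left(194481 + 18304\right) = 152509 \cdot 212785 = 32451627565$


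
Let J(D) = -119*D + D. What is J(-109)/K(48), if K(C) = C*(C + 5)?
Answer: 6431/1272 ≈ 5.0558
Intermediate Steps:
J(D) = -118*D
K(C) = C*(5 + C)
J(-109)/K(48) = (-118*(-109))/((48*(5 + 48))) = 12862/((48*53)) = 12862/2544 = 12862*(1/2544) = 6431/1272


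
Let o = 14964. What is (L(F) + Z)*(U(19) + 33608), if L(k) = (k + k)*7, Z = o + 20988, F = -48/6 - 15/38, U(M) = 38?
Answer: 22908047330/19 ≈ 1.2057e+9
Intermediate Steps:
F = -319/38 (F = -48*⅙ - 15*1/38 = -8 - 15/38 = -319/38 ≈ -8.3947)
Z = 35952 (Z = 14964 + 20988 = 35952)
L(k) = 14*k (L(k) = (2*k)*7 = 14*k)
(L(F) + Z)*(U(19) + 33608) = (14*(-319/38) + 35952)*(38 + 33608) = (-2233/19 + 35952)*33646 = (680855/19)*33646 = 22908047330/19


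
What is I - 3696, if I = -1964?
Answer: -5660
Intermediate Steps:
I - 3696 = -1964 - 3696 = -5660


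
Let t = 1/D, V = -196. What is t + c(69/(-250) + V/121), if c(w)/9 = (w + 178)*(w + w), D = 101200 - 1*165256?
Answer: -88062941355317773/14653810875000 ≈ -6009.6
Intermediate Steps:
D = -64056 (D = 101200 - 165256 = -64056)
c(w) = 18*w*(178 + w) (c(w) = 9*((w + 178)*(w + w)) = 9*((178 + w)*(2*w)) = 9*(2*w*(178 + w)) = 18*w*(178 + w))
t = -1/64056 (t = 1/(-64056) = -1/64056 ≈ -1.5611e-5)
t + c(69/(-250) + V/121) = -1/64056 + 18*(69/(-250) - 196/121)*(178 + (69/(-250) - 196/121)) = -1/64056 + 18*(69*(-1/250) - 196*1/121)*(178 + (69*(-1/250) - 196*1/121)) = -1/64056 + 18*(-69/250 - 196/121)*(178 + (-69/250 - 196/121)) = -1/64056 + 18*(-57349/30250)*(178 - 57349/30250) = -1/64056 + 18*(-57349/30250)*(5327151/30250) = -1/64056 - 2749561044291/457531250 = -88062941355317773/14653810875000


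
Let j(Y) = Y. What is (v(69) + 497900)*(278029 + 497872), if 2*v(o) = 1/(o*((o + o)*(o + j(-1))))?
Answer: 500282744162412701/1294992 ≈ 3.8632e+11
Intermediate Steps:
v(o) = 1/(4*o²*(-1 + o)) (v(o) = 1/(2*((o*((o + o)*(o - 1))))) = 1/(2*((o*((2*o)*(-1 + o))))) = 1/(2*((o*(2*o*(-1 + o))))) = 1/(2*((2*o²*(-1 + o)))) = (1/(2*o²*(-1 + o)))/2 = 1/(4*o²*(-1 + o)))
(v(69) + 497900)*(278029 + 497872) = ((¼)/(69²*(-1 + 69)) + 497900)*(278029 + 497872) = ((¼)*(1/4761)/68 + 497900)*775901 = ((¼)*(1/4761)*(1/68) + 497900)*775901 = (1/1294992 + 497900)*775901 = (644776516801/1294992)*775901 = 500282744162412701/1294992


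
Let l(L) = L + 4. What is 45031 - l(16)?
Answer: 45011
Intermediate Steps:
l(L) = 4 + L
45031 - l(16) = 45031 - (4 + 16) = 45031 - 1*20 = 45031 - 20 = 45011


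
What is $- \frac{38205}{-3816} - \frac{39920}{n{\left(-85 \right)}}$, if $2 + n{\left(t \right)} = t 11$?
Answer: $\frac{20903645}{397288} \approx 52.616$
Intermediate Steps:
$n{\left(t \right)} = -2 + 11 t$ ($n{\left(t \right)} = -2 + t 11 = -2 + 11 t$)
$- \frac{38205}{-3816} - \frac{39920}{n{\left(-85 \right)}} = - \frac{38205}{-3816} - \frac{39920}{-2 + 11 \left(-85\right)} = \left(-38205\right) \left(- \frac{1}{3816}\right) - \frac{39920}{-2 - 935} = \frac{4245}{424} - \frac{39920}{-937} = \frac{4245}{424} - - \frac{39920}{937} = \frac{4245}{424} + \frac{39920}{937} = \frac{20903645}{397288}$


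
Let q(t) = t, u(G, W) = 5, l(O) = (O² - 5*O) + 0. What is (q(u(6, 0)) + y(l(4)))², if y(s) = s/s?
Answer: 36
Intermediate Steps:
l(O) = O² - 5*O
y(s) = 1
(q(u(6, 0)) + y(l(4)))² = (5 + 1)² = 6² = 36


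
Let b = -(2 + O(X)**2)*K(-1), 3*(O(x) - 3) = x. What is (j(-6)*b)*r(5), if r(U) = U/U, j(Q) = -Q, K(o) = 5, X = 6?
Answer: -810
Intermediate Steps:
O(x) = 3 + x/3
b = -135 (b = -(2 + (3 + (1/3)*6)**2)*5 = -(2 + (3 + 2)**2)*5 = -(2 + 5**2)*5 = -(2 + 25)*5 = -27*5 = -1*135 = -135)
r(U) = 1
(j(-6)*b)*r(5) = (-1*(-6)*(-135))*1 = (6*(-135))*1 = -810*1 = -810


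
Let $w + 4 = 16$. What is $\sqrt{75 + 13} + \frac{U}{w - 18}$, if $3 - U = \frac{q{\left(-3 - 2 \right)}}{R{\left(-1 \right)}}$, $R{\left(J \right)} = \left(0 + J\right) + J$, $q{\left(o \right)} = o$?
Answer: $- \frac{1}{12} + 2 \sqrt{22} \approx 9.2975$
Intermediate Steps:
$w = 12$ ($w = -4 + 16 = 12$)
$R{\left(J \right)} = 2 J$ ($R{\left(J \right)} = J + J = 2 J$)
$U = \frac{1}{2}$ ($U = 3 - \frac{-3 - 2}{2 \left(-1\right)} = 3 - \frac{-3 - 2}{-2} = 3 - \left(-5\right) \left(- \frac{1}{2}\right) = 3 - \frac{5}{2} = \frac{1}{2} \approx 0.5$)
$\sqrt{75 + 13} + \frac{U}{w - 18} = \sqrt{75 + 13} + \frac{1}{12 - 18} \cdot \frac{1}{2} = \sqrt{88} + \frac{1}{-6} \cdot \frac{1}{2} = 2 \sqrt{22} - \frac{1}{12} = - \frac{1}{12} + 2 \sqrt{22}$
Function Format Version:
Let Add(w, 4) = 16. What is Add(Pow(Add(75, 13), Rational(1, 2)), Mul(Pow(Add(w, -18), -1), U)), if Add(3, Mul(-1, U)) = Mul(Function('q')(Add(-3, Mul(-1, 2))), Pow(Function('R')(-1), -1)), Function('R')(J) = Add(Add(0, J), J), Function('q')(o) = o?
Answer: Add(Rational(-1, 12), Mul(2, Pow(22, Rational(1, 2)))) ≈ 9.2975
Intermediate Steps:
w = 12 (w = Add(-4, 16) = 12)
Function('R')(J) = Mul(2, J) (Function('R')(J) = Add(J, J) = Mul(2, J))
U = Rational(1, 2) (U = Add(3, Mul(-1, Mul(Add(-3, Mul(-1, 2)), Pow(Mul(2, -1), -1)))) = Add(3, Mul(-1, Mul(Add(-3, -2), Pow(-2, -1)))) = Add(3, Mul(-1, Mul(-5, Rational(-1, 2)))) = Add(3, Mul(-1, Rational(5, 2))) = Add(3, Rational(-5, 2)) = Rational(1, 2) ≈ 0.50000)
Add(Pow(Add(75, 13), Rational(1, 2)), Mul(Pow(Add(w, -18), -1), U)) = Add(Pow(Add(75, 13), Rational(1, 2)), Mul(Pow(Add(12, -18), -1), Rational(1, 2))) = Add(Pow(88, Rational(1, 2)), Mul(Pow(-6, -1), Rational(1, 2))) = Add(Mul(2, Pow(22, Rational(1, 2))), Mul(Rational(-1, 6), Rational(1, 2))) = Add(Mul(2, Pow(22, Rational(1, 2))), Rational(-1, 12)) = Add(Rational(-1, 12), Mul(2, Pow(22, Rational(1, 2))))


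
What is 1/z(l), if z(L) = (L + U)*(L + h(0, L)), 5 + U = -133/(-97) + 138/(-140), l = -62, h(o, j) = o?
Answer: 3395/14021703 ≈ 0.00024212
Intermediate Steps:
U = -31333/6790 (U = -5 + (-133/(-97) + 138/(-140)) = -5 + (-133*(-1/97) + 138*(-1/140)) = -5 + (133/97 - 69/70) = -5 + 2617/6790 = -31333/6790 ≈ -4.6146)
z(L) = L*(-31333/6790 + L) (z(L) = (L - 31333/6790)*(L + 0) = (-31333/6790 + L)*L = L*(-31333/6790 + L))
1/z(l) = 1/((1/6790)*(-62)*(-31333 + 6790*(-62))) = 1/((1/6790)*(-62)*(-31333 - 420980)) = 1/((1/6790)*(-62)*(-452313)) = 1/(14021703/3395) = 3395/14021703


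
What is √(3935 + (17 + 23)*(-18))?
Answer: √3215 ≈ 56.701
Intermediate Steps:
√(3935 + (17 + 23)*(-18)) = √(3935 + 40*(-18)) = √(3935 - 720) = √3215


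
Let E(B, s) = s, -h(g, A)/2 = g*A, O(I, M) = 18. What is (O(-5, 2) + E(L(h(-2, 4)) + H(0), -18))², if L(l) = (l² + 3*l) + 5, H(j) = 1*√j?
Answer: 0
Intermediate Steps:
h(g, A) = -2*A*g (h(g, A) = -2*g*A = -2*A*g)
H(j) = √j
L(l) = 5 + l² + 3*l
(O(-5, 2) + E(L(h(-2, 4)) + H(0), -18))² = (18 - 18)² = 0² = 0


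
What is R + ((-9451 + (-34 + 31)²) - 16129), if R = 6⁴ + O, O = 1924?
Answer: -22351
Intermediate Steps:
R = 3220 (R = 6⁴ + 1924 = 1296 + 1924 = 3220)
R + ((-9451 + (-34 + 31)²) - 16129) = 3220 + ((-9451 + (-34 + 31)²) - 16129) = 3220 + ((-9451 + (-3)²) - 16129) = 3220 + ((-9451 + 9) - 16129) = 3220 + (-9442 - 16129) = 3220 - 25571 = -22351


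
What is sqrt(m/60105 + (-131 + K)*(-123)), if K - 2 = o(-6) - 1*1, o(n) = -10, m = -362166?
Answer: sqrt(6909710429230)/20035 ≈ 131.20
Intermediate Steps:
K = -9 (K = 2 + (-10 - 1*1) = 2 + (-10 - 1) = 2 - 11 = -9)
sqrt(m/60105 + (-131 + K)*(-123)) = sqrt(-362166/60105 + (-131 - 9)*(-123)) = sqrt(-362166*1/60105 - 140*(-123)) = sqrt(-120722/20035 + 17220) = sqrt(344881978/20035) = sqrt(6909710429230)/20035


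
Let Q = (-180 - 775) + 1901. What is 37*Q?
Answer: 35002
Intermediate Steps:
Q = 946 (Q = -955 + 1901 = 946)
37*Q = 37*946 = 35002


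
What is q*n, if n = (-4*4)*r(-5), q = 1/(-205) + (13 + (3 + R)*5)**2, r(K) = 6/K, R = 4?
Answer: 45342624/1025 ≈ 44237.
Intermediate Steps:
q = 472319/205 (q = 1/(-205) + (13 + (3 + 4)*5)**2 = -1/205 + (13 + 7*5)**2 = -1/205 + (13 + 35)**2 = -1/205 + 48**2 = -1/205 + 2304 = 472319/205 ≈ 2304.0)
n = 96/5 (n = (-4*4)*(6/(-5)) = -96*(-1)/5 = -16*(-6/5) = 96/5 ≈ 19.200)
q*n = (472319/205)*(96/5) = 45342624/1025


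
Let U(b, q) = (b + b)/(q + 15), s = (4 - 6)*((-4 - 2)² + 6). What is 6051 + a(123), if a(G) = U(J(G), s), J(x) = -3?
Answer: 139175/23 ≈ 6051.1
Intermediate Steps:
s = -84 (s = -2*((-6)² + 6) = -2*(36 + 6) = -2*42 = -84)
U(b, q) = 2*b/(15 + q) (U(b, q) = (2*b)/(15 + q) = 2*b/(15 + q))
a(G) = 2/23 (a(G) = 2*(-3)/(15 - 84) = 2*(-3)/(-69) = 2*(-3)*(-1/69) = 2/23)
6051 + a(123) = 6051 + 2/23 = 139175/23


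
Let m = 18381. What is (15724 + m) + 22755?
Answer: 56860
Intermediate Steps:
(15724 + m) + 22755 = (15724 + 18381) + 22755 = 34105 + 22755 = 56860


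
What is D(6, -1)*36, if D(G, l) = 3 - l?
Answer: 144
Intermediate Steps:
D(6, -1)*36 = (3 - 1*(-1))*36 = (3 + 1)*36 = 4*36 = 144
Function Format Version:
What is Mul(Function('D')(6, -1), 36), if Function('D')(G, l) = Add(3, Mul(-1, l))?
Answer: 144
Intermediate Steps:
Mul(Function('D')(6, -1), 36) = Mul(Add(3, Mul(-1, -1)), 36) = Mul(Add(3, 1), 36) = Mul(4, 36) = 144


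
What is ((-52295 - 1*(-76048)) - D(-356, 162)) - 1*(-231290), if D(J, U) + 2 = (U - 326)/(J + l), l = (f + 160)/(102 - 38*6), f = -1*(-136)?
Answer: 1439471397/5644 ≈ 2.5504e+5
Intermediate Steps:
f = 136
l = -148/63 (l = (136 + 160)/(102 - 38*6) = 296/(102 - 228) = 296/(-126) = 296*(-1/126) = -148/63 ≈ -2.3492)
D(J, U) = -2 + (-326 + U)/(-148/63 + J) (D(J, U) = -2 + (U - 326)/(J - 148/63) = -2 + (-326 + U)/(-148/63 + J))
((-52295 - 1*(-76048)) - D(-356, 162)) - 1*(-231290) = ((-52295 - 1*(-76048)) - (-20242 - 126*(-356) + 63*162)/(-148 + 63*(-356))) - 1*(-231290) = ((-52295 + 76048) - (-20242 + 44856 + 10206)/(-148 - 22428)) + 231290 = (23753 - 34820/(-22576)) + 231290 = (23753 - (-1)*34820/22576) + 231290 = (23753 - 1*(-8705/5644)) + 231290 = (23753 + 8705/5644) + 231290 = 134070637/5644 + 231290 = 1439471397/5644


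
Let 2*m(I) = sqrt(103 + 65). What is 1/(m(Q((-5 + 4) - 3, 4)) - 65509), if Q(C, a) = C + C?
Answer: -65509/4291429039 - sqrt(42)/4291429039 ≈ -1.5267e-5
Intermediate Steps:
Q(C, a) = 2*C
m(I) = sqrt(42) (m(I) = sqrt(103 + 65)/2 = sqrt(168)/2 = (2*sqrt(42))/2 = sqrt(42))
1/(m(Q((-5 + 4) - 3, 4)) - 65509) = 1/(sqrt(42) - 65509) = 1/(-65509 + sqrt(42))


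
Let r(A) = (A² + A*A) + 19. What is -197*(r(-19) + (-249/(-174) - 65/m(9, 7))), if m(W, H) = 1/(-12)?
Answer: -17395297/58 ≈ -2.9992e+5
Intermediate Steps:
m(W, H) = -1/12
r(A) = 19 + 2*A² (r(A) = (A² + A²) + 19 = 2*A² + 19 = 19 + 2*A²)
-197*(r(-19) + (-249/(-174) - 65/m(9, 7))) = -197*((19 + 2*(-19)²) + (-249/(-174) - 65/(-1/12))) = -197*((19 + 2*361) + (-249*(-1/174) - 65*(-12))) = -197*((19 + 722) + (83/58 + 780)) = -197*(741 + 45323/58) = -197*88301/58 = -17395297/58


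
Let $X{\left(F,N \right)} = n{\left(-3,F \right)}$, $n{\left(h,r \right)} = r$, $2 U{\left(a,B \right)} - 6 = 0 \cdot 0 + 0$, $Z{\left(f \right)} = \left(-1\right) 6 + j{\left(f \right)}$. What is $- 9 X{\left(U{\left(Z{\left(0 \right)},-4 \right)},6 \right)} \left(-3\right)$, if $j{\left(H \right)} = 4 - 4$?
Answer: $81$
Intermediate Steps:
$j{\left(H \right)} = 0$ ($j{\left(H \right)} = 4 - 4 = 0$)
$Z{\left(f \right)} = -6$ ($Z{\left(f \right)} = \left(-1\right) 6 + 0 = -6 + 0 = -6$)
$U{\left(a,B \right)} = 3$ ($U{\left(a,B \right)} = 3 + \frac{0 \cdot 0 + 0}{2} = 3 + \frac{0 + 0}{2} = 3 + \frac{1}{2} \cdot 0 = 3 + 0 = 3$)
$X{\left(F,N \right)} = F$
$- 9 X{\left(U{\left(Z{\left(0 \right)},-4 \right)},6 \right)} \left(-3\right) = \left(-9\right) 3 \left(-3\right) = \left(-27\right) \left(-3\right) = 81$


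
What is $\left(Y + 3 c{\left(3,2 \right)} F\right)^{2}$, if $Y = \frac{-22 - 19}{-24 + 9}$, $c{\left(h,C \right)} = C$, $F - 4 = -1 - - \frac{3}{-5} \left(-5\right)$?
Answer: $\frac{337561}{225} \approx 1500.3$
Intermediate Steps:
$F = 6$ ($F = 4 - \left(1 + - \frac{3}{-5} \left(-5\right)\right) = 4 - \left(1 + \left(-3\right) \left(- \frac{1}{5}\right) \left(-5\right)\right) = 4 - \left(1 + \frac{3}{5} \left(-5\right)\right) = 4 - -2 = 4 + \left(-1 + 3\right) = 4 + 2 = 6$)
$Y = \frac{41}{15}$ ($Y = - \frac{41}{-15} = \left(-41\right) \left(- \frac{1}{15}\right) = \frac{41}{15} \approx 2.7333$)
$\left(Y + 3 c{\left(3,2 \right)} F\right)^{2} = \left(\frac{41}{15} + 3 \cdot 2 \cdot 6\right)^{2} = \left(\frac{41}{15} + 6 \cdot 6\right)^{2} = \left(\frac{41}{15} + 36\right)^{2} = \left(\frac{581}{15}\right)^{2} = \frac{337561}{225}$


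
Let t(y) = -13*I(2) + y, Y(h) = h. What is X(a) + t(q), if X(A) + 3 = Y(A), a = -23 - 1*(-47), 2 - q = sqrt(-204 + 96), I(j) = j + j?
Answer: -29 - 6*I*sqrt(3) ≈ -29.0 - 10.392*I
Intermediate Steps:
I(j) = 2*j
q = 2 - 6*I*sqrt(3) (q = 2 - sqrt(-204 + 96) = 2 - sqrt(-108) = 2 - 6*I*sqrt(3) ≈ 2.0 - 10.392*I)
a = 24 (a = -23 + 47 = 24)
t(y) = -52 + y (t(y) = -26*2 + y = -13*4 + y = -52 + y)
X(A) = -3 + A
X(a) + t(q) = (-3 + 24) + (-52 + (2 - 6*I*sqrt(3))) = 21 + (-50 - 6*I*sqrt(3)) = -29 - 6*I*sqrt(3)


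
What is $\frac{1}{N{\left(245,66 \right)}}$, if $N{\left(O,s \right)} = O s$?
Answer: $\frac{1}{16170} \approx 6.1843 \cdot 10^{-5}$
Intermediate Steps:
$\frac{1}{N{\left(245,66 \right)}} = \frac{1}{245 \cdot 66} = \frac{1}{16170}$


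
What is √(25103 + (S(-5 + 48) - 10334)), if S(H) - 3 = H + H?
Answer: √14858 ≈ 121.89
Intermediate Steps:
S(H) = 3 + 2*H (S(H) = 3 + (H + H) = 3 + 2*H)
√(25103 + (S(-5 + 48) - 10334)) = √(25103 + ((3 + 2*(-5 + 48)) - 10334)) = √(25103 + ((3 + 2*43) - 10334)) = √(25103 + ((3 + 86) - 10334)) = √(25103 + (89 - 10334)) = √(25103 - 10245) = √14858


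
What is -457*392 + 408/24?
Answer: -179127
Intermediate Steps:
-457*392 + 408/24 = -179144 + 408*(1/24) = -179144 + 17 = -179127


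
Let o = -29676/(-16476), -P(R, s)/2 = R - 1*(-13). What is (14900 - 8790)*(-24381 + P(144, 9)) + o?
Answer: -207167093377/1373 ≈ -1.5089e+8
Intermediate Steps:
P(R, s) = -26 - 2*R (P(R, s) = -2*(R - 1*(-13)) = -2*(R + 13) = -2*(13 + R) = -26 - 2*R)
o = 2473/1373 (o = -29676*(-1/16476) = 2473/1373 ≈ 1.8012)
(14900 - 8790)*(-24381 + P(144, 9)) + o = (14900 - 8790)*(-24381 + (-26 - 2*144)) + 2473/1373 = 6110*(-24381 + (-26 - 288)) + 2473/1373 = 6110*(-24381 - 314) + 2473/1373 = 6110*(-24695) + 2473/1373 = -150886450 + 2473/1373 = -207167093377/1373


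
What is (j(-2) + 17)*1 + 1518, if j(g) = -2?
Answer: 1533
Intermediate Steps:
(j(-2) + 17)*1 + 1518 = (-2 + 17)*1 + 1518 = 15*1 + 1518 = 15 + 1518 = 1533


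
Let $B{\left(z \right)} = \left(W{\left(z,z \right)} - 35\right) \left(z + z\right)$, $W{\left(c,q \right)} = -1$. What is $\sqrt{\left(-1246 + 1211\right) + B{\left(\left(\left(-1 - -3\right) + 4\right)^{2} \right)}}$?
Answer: $i \sqrt{2627} \approx 51.254 i$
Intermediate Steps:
$B{\left(z \right)} = - 72 z$ ($B{\left(z \right)} = \left(-1 - 35\right) \left(z + z\right) = - 36 \cdot 2 z = - 72 z$)
$\sqrt{\left(-1246 + 1211\right) + B{\left(\left(\left(-1 - -3\right) + 4\right)^{2} \right)}} = \sqrt{\left(-1246 + 1211\right) - 72 \left(\left(-1 - -3\right) + 4\right)^{2}} = \sqrt{-35 - 72 \left(\left(-1 + 3\right) + 4\right)^{2}} = \sqrt{-35 - 72 \left(2 + 4\right)^{2}} = \sqrt{-35 - 72 \cdot 6^{2}} = \sqrt{-35 - 2592} = \sqrt{-2627} = i \sqrt{2627}$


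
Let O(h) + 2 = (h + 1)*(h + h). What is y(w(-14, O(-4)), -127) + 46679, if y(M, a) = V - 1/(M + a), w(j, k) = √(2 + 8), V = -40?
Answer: 751774168/16119 + √10/16119 ≈ 46639.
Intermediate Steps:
O(h) = -2 + 2*h*(1 + h) (O(h) = -2 + (h + 1)*(h + h) = -2 + (1 + h)*(2*h) = -2 + 2*h*(1 + h))
w(j, k) = √10
y(M, a) = -40 - 1/(M + a)
y(w(-14, O(-4)), -127) + 46679 = (-1 - 40*√10 - 40*(-127))/(√10 - 127) + 46679 = (-1 - 40*√10 + 5080)/(-127 + √10) + 46679 = (5079 - 40*√10)/(-127 + √10) + 46679 = 46679 + (5079 - 40*√10)/(-127 + √10)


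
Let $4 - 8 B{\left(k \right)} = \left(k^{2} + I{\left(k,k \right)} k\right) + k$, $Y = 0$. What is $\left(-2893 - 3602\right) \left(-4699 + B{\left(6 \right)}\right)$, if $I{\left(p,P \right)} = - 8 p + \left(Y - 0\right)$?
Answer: $\frac{121268145}{4} \approx 3.0317 \cdot 10^{7}$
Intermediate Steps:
$I{\left(p,P \right)} = - 8 p$ ($I{\left(p,P \right)} = - 8 p + \left(0 - 0\right) = - 8 p + \left(0 + 0\right) = - 8 p + 0 = - 8 p$)
$B{\left(k \right)} = \frac{1}{2} - \frac{k}{8} + \frac{7 k^{2}}{8}$ ($B{\left(k \right)} = \frac{1}{2} - \frac{\left(k^{2} + - 8 k k\right) + k}{8} = \frac{1}{2} - \frac{\left(k^{2} - 8 k^{2}\right) + k}{8} = \frac{1}{2} - \frac{- 7 k^{2} + k}{8} = \frac{1}{2} - \frac{k - 7 k^{2}}{8} = \frac{1}{2} + \left(- \frac{k}{8} + \frac{7 k^{2}}{8}\right) = \frac{1}{2} - \frac{k}{8} + \frac{7 k^{2}}{8}$)
$\left(-2893 - 3602\right) \left(-4699 + B{\left(6 \right)}\right) = \left(-2893 - 3602\right) \left(-4699 + \left(\frac{1}{2} - \frac{3}{4} + \frac{7 \cdot 6^{2}}{8}\right)\right) = - 6495 \left(-4699 + \left(\frac{1}{2} - \frac{3}{4} + \frac{7}{8} \cdot 36\right)\right) = - 6495 \left(-4699 + \left(\frac{1}{2} - \frac{3}{4} + \frac{63}{2}\right)\right) = - 6495 \left(-4699 + \frac{125}{4}\right) = \left(-6495\right) \left(- \frac{18671}{4}\right) = \frac{121268145}{4}$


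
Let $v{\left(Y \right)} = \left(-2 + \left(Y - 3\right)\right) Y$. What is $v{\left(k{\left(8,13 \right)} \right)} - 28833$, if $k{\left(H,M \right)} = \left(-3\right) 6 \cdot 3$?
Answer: $-25647$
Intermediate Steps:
$k{\left(H,M \right)} = -54$ ($k{\left(H,M \right)} = \left(-18\right) 3 = -54$)
$v{\left(Y \right)} = Y \left(-5 + Y\right)$ ($v{\left(Y \right)} = \left(-2 + \left(-3 + Y\right)\right) Y = \left(-5 + Y\right) Y = Y \left(-5 + Y\right)$)
$v{\left(k{\left(8,13 \right)} \right)} - 28833 = - 54 \left(-5 - 54\right) - 28833 = \left(-54\right) \left(-59\right) - 28833 = 3186 - 28833 = -25647$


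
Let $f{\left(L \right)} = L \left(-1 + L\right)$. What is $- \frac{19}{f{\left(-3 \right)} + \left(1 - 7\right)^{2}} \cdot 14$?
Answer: $- \frac{133}{24} \approx -5.5417$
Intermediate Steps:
$- \frac{19}{f{\left(-3 \right)} + \left(1 - 7\right)^{2}} \cdot 14 = - \frac{19}{- 3 \left(-1 - 3\right) + \left(1 - 7\right)^{2}} \cdot 14 = - \frac{19}{\left(-3\right) \left(-4\right) + \left(1 - 7\right)^{2}} \cdot 14 = - \frac{19}{12 + \left(1 - 7\right)^{2}} \cdot 14 = - \frac{19}{12 + \left(-6\right)^{2}} \cdot 14 = - \frac{19}{12 + 36} \cdot 14 = - \frac{19}{48} \cdot 14 = \left(-19\right) \frac{1}{48} \cdot 14 = \left(- \frac{19}{48}\right) 14 = - \frac{133}{24}$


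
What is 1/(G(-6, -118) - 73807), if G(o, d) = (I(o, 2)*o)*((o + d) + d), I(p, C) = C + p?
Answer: -1/79615 ≈ -1.2560e-5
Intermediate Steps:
G(o, d) = o*(2 + o)*(o + 2*d) (G(o, d) = ((2 + o)*o)*((o + d) + d) = (o*(2 + o))*((d + o) + d) = (o*(2 + o))*(o + 2*d) = o*(2 + o)*(o + 2*d))
1/(G(-6, -118) - 73807) = 1/(-6*(2 - 6)*(-6 + 2*(-118)) - 73807) = 1/(-6*(-4)*(-6 - 236) - 73807) = 1/(-6*(-4)*(-242) - 73807) = 1/(-5808 - 73807) = 1/(-79615) = -1/79615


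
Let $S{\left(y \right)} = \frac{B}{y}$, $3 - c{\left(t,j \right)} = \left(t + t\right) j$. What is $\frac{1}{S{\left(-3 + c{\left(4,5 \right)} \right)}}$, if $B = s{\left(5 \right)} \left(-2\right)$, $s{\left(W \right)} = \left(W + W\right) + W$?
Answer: $\frac{4}{3} \approx 1.3333$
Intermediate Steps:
$s{\left(W \right)} = 3 W$ ($s{\left(W \right)} = 2 W + W = 3 W$)
$B = -30$ ($B = 3 \cdot 5 \left(-2\right) = 15 \left(-2\right) = -30$)
$c{\left(t,j \right)} = 3 - 2 j t$ ($c{\left(t,j \right)} = 3 - \left(t + t\right) j = 3 - 2 t j = 3 - 2 j t$)
$S{\left(y \right)} = - \frac{30}{y}$
$\frac{1}{S{\left(-3 + c{\left(4,5 \right)} \right)}} = \frac{1}{\left(-30\right) \frac{1}{-3 + \left(3 - 10 \cdot 4\right)}} = \frac{1}{\left(-30\right) \frac{1}{-3 + \left(3 - 40\right)}} = \frac{1}{\left(-30\right) \frac{1}{-3 - 37}} = \frac{1}{\left(-30\right) \frac{1}{-40}} = \frac{1}{\left(-30\right) \left(- \frac{1}{40}\right)} = \frac{1}{\frac{3}{4}} = \frac{4}{3}$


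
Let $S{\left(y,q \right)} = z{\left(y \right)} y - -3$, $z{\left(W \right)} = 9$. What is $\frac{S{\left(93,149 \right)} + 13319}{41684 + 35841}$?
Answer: $\frac{14159}{77525} \approx 0.18264$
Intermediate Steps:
$S{\left(y,q \right)} = 3 + 9 y$ ($S{\left(y,q \right)} = 9 y - -3 = 9 y + \left(-44 + 47\right) = 9 y + 3 = 3 + 9 y$)
$\frac{S{\left(93,149 \right)} + 13319}{41684 + 35841} = \frac{\left(3 + 9 \cdot 93\right) + 13319}{41684 + 35841} = \frac{\left(3 + 837\right) + 13319}{77525} = \left(840 + 13319\right) \frac{1}{77525} = 14159 \cdot \frac{1}{77525} = \frac{14159}{77525}$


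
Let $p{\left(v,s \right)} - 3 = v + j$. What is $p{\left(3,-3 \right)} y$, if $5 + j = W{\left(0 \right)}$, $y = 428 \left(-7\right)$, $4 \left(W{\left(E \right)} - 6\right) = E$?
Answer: $-20972$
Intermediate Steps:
$W{\left(E \right)} = 6 + \frac{E}{4}$
$y = -2996$
$j = 1$ ($j = -5 + \left(6 + \frac{1}{4} \cdot 0\right) = -5 + \left(6 + 0\right) = -5 + 6 = 1$)
$p{\left(v,s \right)} = 4 + v$ ($p{\left(v,s \right)} = 3 + \left(v + 1\right) = 3 + \left(1 + v\right) = 4 + v$)
$p{\left(3,-3 \right)} y = \left(4 + 3\right) \left(-2996\right) = 7 \left(-2996\right) = -20972$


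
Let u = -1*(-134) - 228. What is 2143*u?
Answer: -201442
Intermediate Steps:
u = -94 (u = 134 - 228 = -94)
2143*u = 2143*(-94) = -201442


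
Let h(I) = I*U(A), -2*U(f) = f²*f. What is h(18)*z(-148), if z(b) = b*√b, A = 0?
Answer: 0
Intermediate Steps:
z(b) = b^(3/2)
U(f) = -f³/2 (U(f) = -f²*f/2 = -f³/2)
h(I) = 0 (h(I) = I*(-½*0³) = I*(-½*0) = I*0 = 0)
h(18)*z(-148) = 0*(-148)^(3/2) = 0*(-296*I*√37) = 0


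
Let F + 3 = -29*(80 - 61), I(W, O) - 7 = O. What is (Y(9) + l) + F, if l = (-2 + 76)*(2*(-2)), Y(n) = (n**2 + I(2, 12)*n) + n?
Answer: -589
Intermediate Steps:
I(W, O) = 7 + O
F = -554 (F = -3 - 29*(80 - 61) = -3 - 29*19 = -3 - 551 = -554)
Y(n) = n**2 + 20*n (Y(n) = (n**2 + (7 + 12)*n) + n = (n**2 + 19*n) + n = n**2 + 20*n)
l = -296 (l = 74*(-4) = -296)
(Y(9) + l) + F = (9*(20 + 9) - 296) - 554 = (9*29 - 296) - 554 = (261 - 296) - 554 = -35 - 554 = -589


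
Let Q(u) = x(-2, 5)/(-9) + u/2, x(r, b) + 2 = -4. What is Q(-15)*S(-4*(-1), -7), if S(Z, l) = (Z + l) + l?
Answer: 205/3 ≈ 68.333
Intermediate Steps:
S(Z, l) = Z + 2*l
x(r, b) = -6 (x(r, b) = -2 - 4 = -6)
Q(u) = ⅔ + u/2 (Q(u) = -6/(-9) + u/2 = -6*(-⅑) + u*(½) = ⅔ + u/2)
Q(-15)*S(-4*(-1), -7) = (⅔ + (½)*(-15))*(-4*(-1) + 2*(-7)) = (⅔ - 15/2)*(4 - 14) = -41/6*(-10) = 205/3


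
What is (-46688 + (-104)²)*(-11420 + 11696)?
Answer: -9900672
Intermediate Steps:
(-46688 + (-104)²)*(-11420 + 11696) = (-46688 + 10816)*276 = -35872*276 = -9900672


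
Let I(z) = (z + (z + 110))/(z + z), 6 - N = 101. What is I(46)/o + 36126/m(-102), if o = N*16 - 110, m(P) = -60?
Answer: -45145559/74980 ≈ -602.10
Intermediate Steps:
N = -95 (N = 6 - 1*101 = 6 - 101 = -95)
o = -1630 (o = -95*16 - 110 = -1520 - 110 = -1630)
I(z) = (110 + 2*z)/(2*z) (I(z) = (z + (110 + z))/((2*z)) = (110 + 2*z)*(1/(2*z)) = (110 + 2*z)/(2*z))
I(46)/o + 36126/m(-102) = ((55 + 46)/46)/(-1630) + 36126/(-60) = ((1/46)*101)*(-1/1630) + 36126*(-1/60) = (101/46)*(-1/1630) - 6021/10 = -101/74980 - 6021/10 = -45145559/74980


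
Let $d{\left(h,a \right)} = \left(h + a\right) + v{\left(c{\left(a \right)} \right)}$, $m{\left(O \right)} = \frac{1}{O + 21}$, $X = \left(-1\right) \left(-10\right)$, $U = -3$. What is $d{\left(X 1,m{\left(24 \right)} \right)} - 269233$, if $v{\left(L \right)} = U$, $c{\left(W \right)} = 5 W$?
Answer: $- \frac{12115169}{45} \approx -2.6923 \cdot 10^{5}$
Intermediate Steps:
$X = 10$
$v{\left(L \right)} = -3$
$m{\left(O \right)} = \frac{1}{21 + O}$
$d{\left(h,a \right)} = -3 + a + h$ ($d{\left(h,a \right)} = \left(h + a\right) - 3 = \left(a + h\right) - 3 = -3 + a + h$)
$d{\left(X 1,m{\left(24 \right)} \right)} - 269233 = \left(-3 + \frac{1}{21 + 24} + 10 \cdot 1\right) - 269233 = \left(-3 + \frac{1}{45} + 10\right) - 269233 = \frac{316}{45} - 269233 = - \frac{12115169}{45}$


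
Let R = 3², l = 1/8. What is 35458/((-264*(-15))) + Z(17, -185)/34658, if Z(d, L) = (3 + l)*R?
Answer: 1229014739/137245680 ≈ 8.9548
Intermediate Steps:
l = ⅛ ≈ 0.12500
R = 9
Z(d, L) = 225/8 (Z(d, L) = (3 + ⅛)*9 = (25/8)*9 = 225/8)
35458/((-264*(-15))) + Z(17, -185)/34658 = 35458/((-264*(-15))) + (225/8)/34658 = 35458/3960 + (225/8)*(1/34658) = 35458*(1/3960) + 225/277264 = 17729/1980 + 225/277264 = 1229014739/137245680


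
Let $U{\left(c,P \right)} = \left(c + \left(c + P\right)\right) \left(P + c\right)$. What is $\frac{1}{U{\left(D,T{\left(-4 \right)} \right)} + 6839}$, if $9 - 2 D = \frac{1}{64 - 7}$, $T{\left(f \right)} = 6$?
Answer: $\frac{3249}{22730603} \approx 0.00014293$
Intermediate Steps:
$D = \frac{256}{57}$ ($D = \frac{9}{2} - \frac{1}{2 \left(64 - 7\right)} = \frac{9}{2} - \frac{1}{2 \cdot 57} = \frac{9}{2} - \frac{1}{114} = \frac{256}{57} \approx 4.4912$)
$U{\left(c,P \right)} = \left(P + c\right) \left(P + 2 c\right)$ ($U{\left(c,P \right)} = \left(c + \left(P + c\right)\right) \left(P + c\right) = \left(P + 2 c\right) \left(P + c\right) = \left(P + c\right) \left(P + 2 c\right)$)
$\frac{1}{U{\left(D,T{\left(-4 \right)} \right)} + 6839} = \frac{1}{\left(6^{2} + 2 \left(\frac{256}{57}\right)^{2} + 3 \cdot 6 \cdot \frac{256}{57}\right) + 6839} = \frac{1}{\left(36 + 2 \cdot \frac{65536}{3249} + \frac{1536}{19}\right) + 6839} = \frac{1}{\left(36 + \frac{131072}{3249} + \frac{1536}{19}\right) + 6839} = \frac{1}{\frac{510692}{3249} + 6839} = \frac{1}{\frac{22730603}{3249}} = \frac{3249}{22730603}$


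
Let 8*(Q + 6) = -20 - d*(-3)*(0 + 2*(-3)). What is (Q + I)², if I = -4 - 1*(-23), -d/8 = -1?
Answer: 225/4 ≈ 56.250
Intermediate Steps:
d = 8 (d = -8*(-1) = 8)
Q = -53/2 (Q = -6 + (-20 - 8*(-3)*(0 + 2*(-3)))/8 = -6 + (-20 - (-24)*(0 - 6))/8 = -6 + (-20 - (-24)*(-6))/8 = -6 + (-20 - 1*144)/8 = -6 + (-20 - 144)/8 = -6 + (⅛)*(-164) = -6 - 41/2 = -53/2 ≈ -26.500)
I = 19 (I = -4 + 23 = 19)
(Q + I)² = (-53/2 + 19)² = (-15/2)² = 225/4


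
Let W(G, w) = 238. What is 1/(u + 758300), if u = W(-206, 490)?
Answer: 1/758538 ≈ 1.3183e-6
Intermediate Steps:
u = 238
1/(u + 758300) = 1/(238 + 758300) = 1/758538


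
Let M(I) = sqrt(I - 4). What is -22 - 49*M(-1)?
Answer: -22 - 49*I*sqrt(5) ≈ -22.0 - 109.57*I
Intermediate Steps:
M(I) = sqrt(-4 + I)
-22 - 49*M(-1) = -22 - 49*sqrt(-4 - 1) = -22 - 49*I*sqrt(5)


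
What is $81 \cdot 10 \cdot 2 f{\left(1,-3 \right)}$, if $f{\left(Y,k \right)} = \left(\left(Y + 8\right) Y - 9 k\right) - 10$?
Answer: $42120$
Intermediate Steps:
$f{\left(Y,k \right)} = -10 - 9 k + Y \left(8 + Y\right)$ ($f{\left(Y,k \right)} = \left(\left(8 + Y\right) Y - 9 k\right) - 10 = \left(Y \left(8 + Y\right) - 9 k\right) - 10 = \left(- 9 k + Y \left(8 + Y\right)\right) - 10 = -10 - 9 k + Y \left(8 + Y\right)$)
$81 \cdot 10 \cdot 2 f{\left(1,-3 \right)} = 81 \cdot 10 \cdot 2 \left(-10 + 1^{2} - -27 + 8 \cdot 1\right) = 81 \cdot 20 \left(-10 + 1 + 27 + 8\right) = 1620 \cdot 26 = 42120$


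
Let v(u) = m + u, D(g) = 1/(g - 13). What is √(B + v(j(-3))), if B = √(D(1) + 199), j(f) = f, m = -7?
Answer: √(-360 + 6*√7161)/6 ≈ 2.0258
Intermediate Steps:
D(g) = 1/(-13 + g)
v(u) = -7 + u
B = √7161/6 (B = √(1/(-13 + 1) + 199) = √(1/(-12) + 199) = √(-1/12 + 199) = √(2387/12) = √7161/6 ≈ 14.104)
√(B + v(j(-3))) = √(√7161/6 + (-7 - 3)) = √(√7161/6 - 10) = √(-10 + √7161/6)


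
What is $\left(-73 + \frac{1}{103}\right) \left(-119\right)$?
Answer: $\frac{894642}{103} \approx 8685.8$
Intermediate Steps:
$\left(-73 + \frac{1}{103}\right) \left(-119\right) = \left(- \frac{7518}{103}\right) \left(-119\right) = \frac{894642}{103}$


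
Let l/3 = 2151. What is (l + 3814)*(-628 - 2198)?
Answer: -29014542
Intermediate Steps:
l = 6453 (l = 3*2151 = 6453)
(l + 3814)*(-628 - 2198) = (6453 + 3814)*(-628 - 2198) = 10267*(-2826) = -29014542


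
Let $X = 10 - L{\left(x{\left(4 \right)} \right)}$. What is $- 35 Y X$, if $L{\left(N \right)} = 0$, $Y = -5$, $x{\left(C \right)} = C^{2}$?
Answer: $1750$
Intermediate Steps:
$X = 10$ ($X = 10 - 0 = 10 + 0 = 10$)
$- 35 Y X = \left(-35\right) \left(-5\right) 10 = 175 \cdot 10 = 1750$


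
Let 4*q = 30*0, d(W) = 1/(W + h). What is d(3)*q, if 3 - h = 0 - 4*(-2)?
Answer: 0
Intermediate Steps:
h = -5 (h = 3 - (0 - 4*(-2)) = 3 - (0 + 8) = 3 - 1*8 = 3 - 8 = -5)
d(W) = 1/(-5 + W) (d(W) = 1/(W - 5) = 1/(-5 + W))
q = 0 (q = (30*0)/4 = (¼)*0 = 0)
d(3)*q = 0/(-5 + 3) = 0/(-2) = -½*0 = 0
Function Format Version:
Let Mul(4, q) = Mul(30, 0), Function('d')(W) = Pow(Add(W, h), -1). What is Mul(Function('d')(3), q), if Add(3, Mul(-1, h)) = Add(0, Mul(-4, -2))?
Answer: 0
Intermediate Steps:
h = -5 (h = Add(3, Mul(-1, Add(0, Mul(-4, -2)))) = Add(3, Mul(-1, Add(0, 8))) = Add(3, Mul(-1, 8)) = Add(3, -8) = -5)
Function('d')(W) = Pow(Add(-5, W), -1) (Function('d')(W) = Pow(Add(W, -5), -1) = Pow(Add(-5, W), -1))
q = 0 (q = Mul(Rational(1, 4), Mul(30, 0)) = Mul(Rational(1, 4), 0) = 0)
Mul(Function('d')(3), q) = Mul(Pow(Add(-5, 3), -1), 0) = Mul(Pow(-2, -1), 0) = Mul(Rational(-1, 2), 0) = 0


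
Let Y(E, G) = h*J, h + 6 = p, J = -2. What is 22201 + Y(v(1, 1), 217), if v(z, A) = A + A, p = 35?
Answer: 22143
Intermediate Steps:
v(z, A) = 2*A
h = 29 (h = -6 + 35 = 29)
Y(E, G) = -58 (Y(E, G) = 29*(-2) = -58)
22201 + Y(v(1, 1), 217) = 22201 - 58 = 22143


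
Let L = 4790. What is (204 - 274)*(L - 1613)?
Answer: -222390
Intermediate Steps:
(204 - 274)*(L - 1613) = (204 - 274)*(4790 - 1613) = -70*3177 = -222390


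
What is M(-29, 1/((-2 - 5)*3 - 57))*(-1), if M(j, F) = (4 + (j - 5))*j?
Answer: -870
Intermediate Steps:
M(j, F) = j*(-1 + j) (M(j, F) = (4 + (-5 + j))*j = (-1 + j)*j = j*(-1 + j))
M(-29, 1/((-2 - 5)*3 - 57))*(-1) = -29*(-1 - 29)*(-1) = -29*(-30)*(-1) = 870*(-1) = -870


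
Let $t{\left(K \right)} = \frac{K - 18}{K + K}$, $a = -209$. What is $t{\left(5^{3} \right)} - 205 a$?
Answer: $\frac{10711357}{250} \approx 42845.0$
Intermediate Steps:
$t{\left(K \right)} = \frac{-18 + K}{2 K}$
$t{\left(5^{3} \right)} - 205 a = \frac{-18 + 5^{3}}{2 \cdot 5^{3}} - -42845 = \frac{-18 + 125}{2 \cdot 125} + 42845 = \frac{1}{2} \cdot \frac{1}{125} \cdot 107 + 42845 = \frac{107}{250} + 42845 = \frac{10711357}{250}$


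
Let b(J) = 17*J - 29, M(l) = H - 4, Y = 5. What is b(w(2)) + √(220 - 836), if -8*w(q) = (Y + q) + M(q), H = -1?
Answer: -133/4 + 2*I*√154 ≈ -33.25 + 24.819*I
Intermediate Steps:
M(l) = -5 (M(l) = -1 - 4 = -5)
w(q) = -q/8 (w(q) = -((5 + q) - 5)/8 = -q/8)
b(J) = -29 + 17*J
b(w(2)) + √(220 - 836) = (-29 + 17*(-⅛*2)) + √(220 - 836) = (-29 + 17*(-¼)) + √(-616) = (-29 - 17/4) + 2*I*√154 = -133/4 + 2*I*√154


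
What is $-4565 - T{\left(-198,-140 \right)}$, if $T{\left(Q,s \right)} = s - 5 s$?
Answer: $-5125$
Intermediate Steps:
$T{\left(Q,s \right)} = - 4 s$
$-4565 - T{\left(-198,-140 \right)} = -4565 - \left(-4\right) \left(-140\right) = -4565 - 560 = -5125$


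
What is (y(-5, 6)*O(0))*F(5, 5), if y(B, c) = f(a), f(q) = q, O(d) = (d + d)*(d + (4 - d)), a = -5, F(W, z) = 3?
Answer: 0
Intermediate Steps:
O(d) = 8*d (O(d) = (2*d)*4 = 8*d)
y(B, c) = -5
(y(-5, 6)*O(0))*F(5, 5) = -40*0*3 = -5*0*3 = 0*3 = 0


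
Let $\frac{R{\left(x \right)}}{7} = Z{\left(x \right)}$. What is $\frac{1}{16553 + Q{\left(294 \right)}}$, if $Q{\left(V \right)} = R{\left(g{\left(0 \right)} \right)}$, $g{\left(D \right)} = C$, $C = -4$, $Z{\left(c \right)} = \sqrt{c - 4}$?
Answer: $\frac{16553}{274002201} - \frac{14 i \sqrt{2}}{274002201} \approx 6.0412 \cdot 10^{-5} - 7.2259 \cdot 10^{-8} i$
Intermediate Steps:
$Z{\left(c \right)} = \sqrt{-4 + c}$
$g{\left(D \right)} = -4$
$R{\left(x \right)} = 7 \sqrt{-4 + x}$
$Q{\left(V \right)} = 14 i \sqrt{2}$ ($Q{\left(V \right)} = 7 \sqrt{-4 - 4} = 7 \sqrt{-8} = 7 \cdot 2 i \sqrt{2} = 14 i \sqrt{2}$)
$\frac{1}{16553 + Q{\left(294 \right)}} = \frac{1}{16553 + 14 i \sqrt{2}}$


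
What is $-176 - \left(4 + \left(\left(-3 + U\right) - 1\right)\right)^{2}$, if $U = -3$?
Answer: $-185$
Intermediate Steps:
$-176 - \left(4 + \left(\left(-3 + U\right) - 1\right)\right)^{2} = -176 - \left(4 - 7\right)^{2} = -176 - \left(-3\right)^{2} = -176 - 9 = -185$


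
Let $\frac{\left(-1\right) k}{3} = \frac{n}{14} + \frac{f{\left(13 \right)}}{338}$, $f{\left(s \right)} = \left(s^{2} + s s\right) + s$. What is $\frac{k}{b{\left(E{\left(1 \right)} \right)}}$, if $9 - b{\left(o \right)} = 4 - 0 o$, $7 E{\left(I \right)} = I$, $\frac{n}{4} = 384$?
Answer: $- \frac{60471}{910} \approx -66.452$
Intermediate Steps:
$n = 1536$ ($n = 4 \cdot 384 = 1536$)
$f{\left(s \right)} = s + 2 s^{2}$ ($f{\left(s \right)} = \left(s^{2} + s^{2}\right) + s = 2 s^{2} + s = s + 2 s^{2}$)
$E{\left(I \right)} = \frac{I}{7}$
$k = - \frac{60471}{182}$ ($k = - 3 \left(\frac{1536}{14} + \frac{13 \left(1 + 2 \cdot 13\right)}{338}\right) = - 3 \left(1536 \cdot \frac{1}{14} + 13 \left(1 + 26\right) \frac{1}{338}\right) = - 3 \left(\frac{768}{7} + 13 \cdot 27 \cdot \frac{1}{338}\right) = - 3 \left(\frac{768}{7} + 351 \cdot \frac{1}{338}\right) = - 3 \left(\frac{768}{7} + \frac{27}{26}\right) = \left(-3\right) \frac{20157}{182} = - \frac{60471}{182} \approx -332.26$)
$b{\left(o \right)} = 5$ ($b{\left(o \right)} = 9 - \left(4 - 0 o\right) = 9 - \left(4 - 0\right) = 9 - \left(4 + 0\right) = 9 - 4 = 5$)
$\frac{k}{b{\left(E{\left(1 \right)} \right)}} = - \frac{60471}{182 \cdot 5} = \left(- \frac{60471}{182}\right) \frac{1}{5} = - \frac{60471}{910}$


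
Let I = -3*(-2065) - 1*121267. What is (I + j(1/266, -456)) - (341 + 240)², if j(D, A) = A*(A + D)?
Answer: -1712891/7 ≈ -2.4470e+5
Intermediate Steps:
I = -115072 (I = -1*(-6195) - 121267 = 6195 - 121267 = -115072)
(I + j(1/266, -456)) - (341 + 240)² = (-115072 - 456*(-456 + 1/266)) - (341 + 240)² = (-115072 - 456*(-456 + 1/266)) - 1*581² = (-115072 - 456*(-121295/266)) - 1*337561 = (-115072 + 1455540/7) - 337561 = 650036/7 - 337561 = -1712891/7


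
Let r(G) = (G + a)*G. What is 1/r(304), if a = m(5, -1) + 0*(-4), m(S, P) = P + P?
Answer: 1/91808 ≈ 1.0892e-5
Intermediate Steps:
m(S, P) = 2*P
a = -2 (a = 2*(-1) + 0*(-4) = -2 + 0 = -2)
r(G) = G*(-2 + G) (r(G) = (G - 2)*G = (-2 + G)*G = G*(-2 + G))
1/r(304) = 1/(304*(-2 + 304)) = 1/(304*302) = 1/91808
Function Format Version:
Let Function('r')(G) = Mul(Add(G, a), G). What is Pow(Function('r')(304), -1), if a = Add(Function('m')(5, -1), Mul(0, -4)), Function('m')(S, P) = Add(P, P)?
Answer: Rational(1, 91808) ≈ 1.0892e-5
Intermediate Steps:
Function('m')(S, P) = Mul(2, P)
a = -2 (a = Add(Mul(2, -1), Mul(0, -4)) = Add(-2, 0) = -2)
Function('r')(G) = Mul(G, Add(-2, G)) (Function('r')(G) = Mul(Add(G, -2), G) = Mul(Add(-2, G), G) = Mul(G, Add(-2, G)))
Pow(Function('r')(304), -1) = Pow(Mul(304, Add(-2, 304)), -1) = Pow(Mul(304, 302), -1) = Pow(91808, -1) = Rational(1, 91808)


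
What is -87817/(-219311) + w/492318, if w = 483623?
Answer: 149297733559/107970752898 ≈ 1.3828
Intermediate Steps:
-87817/(-219311) + w/492318 = -87817/(-219311) + 483623/492318 = -87817*(-1/219311) + 483623*(1/492318) = 87817/219311 + 483623/492318 = 149297733559/107970752898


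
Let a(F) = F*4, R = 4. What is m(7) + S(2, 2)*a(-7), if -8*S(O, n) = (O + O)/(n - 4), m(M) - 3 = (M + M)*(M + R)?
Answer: 150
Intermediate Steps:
m(M) = 3 + 2*M*(4 + M) (m(M) = 3 + (M + M)*(M + 4) = 3 + (2*M)*(4 + M) = 3 + 2*M*(4 + M))
S(O, n) = -O/(4*(-4 + n)) (S(O, n) = -(O + O)/(8*(n - 4)) = -2*O/(8*(-4 + n)) = -O/(4*(-4 + n)))
a(F) = 4*F
m(7) + S(2, 2)*a(-7) = (3 + 2*7**2 + 8*7) + (-1*2/(-16 + 4*2))*(4*(-7)) = (3 + 2*49 + 56) - 1*2/(-16 + 8)*(-28) = (3 + 98 + 56) - 1*2/(-8)*(-28) = 157 - 1*2*(-1/8)*(-28) = 157 + (1/4)*(-28) = 157 - 7 = 150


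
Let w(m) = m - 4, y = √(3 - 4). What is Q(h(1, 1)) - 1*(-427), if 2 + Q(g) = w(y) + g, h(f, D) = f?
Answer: 422 + I ≈ 422.0 + 1.0*I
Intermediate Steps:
y = I (y = √(-1) = I ≈ 1.0*I)
w(m) = -4 + m
Q(g) = -6 + I + g (Q(g) = -2 + ((-4 + I) + g) = -2 + (-4 + I + g) = -6 + I + g)
Q(h(1, 1)) - 1*(-427) = (-6 + I + 1) - 1*(-427) = (-5 + I) + 427 = 422 + I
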